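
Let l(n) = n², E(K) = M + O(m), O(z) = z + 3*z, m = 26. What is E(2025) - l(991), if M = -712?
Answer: -982689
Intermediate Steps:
O(z) = 4*z
E(K) = -608 (E(K) = -712 + 4*26 = -712 + 104 = -608)
E(2025) - l(991) = -608 - 1*991² = -608 - 1*982081 = -608 - 982081 = -982689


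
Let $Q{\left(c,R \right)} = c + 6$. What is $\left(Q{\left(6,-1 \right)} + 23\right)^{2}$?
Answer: $1225$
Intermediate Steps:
$Q{\left(c,R \right)} = 6 + c$
$\left(Q{\left(6,-1 \right)} + 23\right)^{2} = \left(\left(6 + 6\right) + 23\right)^{2} = \left(12 + 23\right)^{2} = 35^{2} = 1225$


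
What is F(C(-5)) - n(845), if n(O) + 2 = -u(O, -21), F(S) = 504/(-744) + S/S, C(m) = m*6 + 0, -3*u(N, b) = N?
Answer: -25979/93 ≈ -279.34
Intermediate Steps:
u(N, b) = -N/3
C(m) = 6*m (C(m) = 6*m + 0 = 6*m)
F(S) = 10/31 (F(S) = 504*(-1/744) + 1 = -21/31 + 1 = 10/31)
n(O) = -2 + O/3 (n(O) = -2 - (-1)*O/3 = -2 + O/3)
F(C(-5)) - n(845) = 10/31 - (-2 + (⅓)*845) = 10/31 - (-2 + 845/3) = 10/31 - 1*839/3 = 10/31 - 839/3 = -25979/93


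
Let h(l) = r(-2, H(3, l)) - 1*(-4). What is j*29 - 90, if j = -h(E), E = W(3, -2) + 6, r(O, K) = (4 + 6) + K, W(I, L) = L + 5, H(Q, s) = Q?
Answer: -583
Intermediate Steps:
W(I, L) = 5 + L
r(O, K) = 10 + K
E = 9 (E = (5 - 2) + 6 = 3 + 6 = 9)
h(l) = 17 (h(l) = (10 + 3) - 1*(-4) = 13 + 4 = 17)
j = -17 (j = -1*17 = -17)
j*29 - 90 = -17*29 - 90 = -493 - 90 = -583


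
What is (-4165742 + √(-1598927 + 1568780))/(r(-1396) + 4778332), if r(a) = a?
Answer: -2082871/2388468 + I*√30147/4776936 ≈ -0.87205 + 3.6347e-5*I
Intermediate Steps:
(-4165742 + √(-1598927 + 1568780))/(r(-1396) + 4778332) = (-4165742 + √(-1598927 + 1568780))/(-1396 + 4778332) = (-4165742 + √(-30147))/4776936 = (-4165742 + I*√30147)*(1/4776936) = -2082871/2388468 + I*√30147/4776936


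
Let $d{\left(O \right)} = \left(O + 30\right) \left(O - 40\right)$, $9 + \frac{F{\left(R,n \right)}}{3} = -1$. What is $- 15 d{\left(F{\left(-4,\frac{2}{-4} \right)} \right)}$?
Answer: $0$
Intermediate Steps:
$F{\left(R,n \right)} = -30$ ($F{\left(R,n \right)} = -27 + 3 \left(-1\right) = -27 - 3 = -30$)
$d{\left(O \right)} = \left(-40 + O\right) \left(30 + O\right)$ ($d{\left(O \right)} = \left(30 + O\right) \left(-40 + O\right) = \left(-40 + O\right) \left(30 + O\right)$)
$- 15 d{\left(F{\left(-4,\frac{2}{-4} \right)} \right)} = - 15 \left(-1200 + \left(-30\right)^{2} - -300\right) = - 15 \left(-1200 + 900 + 300\right) = \left(-15\right) 0 = 0$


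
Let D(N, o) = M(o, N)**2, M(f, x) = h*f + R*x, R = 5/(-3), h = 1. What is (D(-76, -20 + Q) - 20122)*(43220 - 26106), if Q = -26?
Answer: -2097046876/9 ≈ -2.3301e+8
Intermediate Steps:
R = -5/3 (R = 5*(-1/3) = -5/3 ≈ -1.6667)
M(f, x) = f - 5*x/3 (M(f, x) = 1*f - 5*x/3 = f - 5*x/3)
D(N, o) = (o - 5*N/3)**2
(D(-76, -20 + Q) - 20122)*(43220 - 26106) = ((-3*(-20 - 26) + 5*(-76))**2/9 - 20122)*(43220 - 26106) = ((-3*(-46) - 380)**2/9 - 20122)*17114 = ((138 - 380)**2/9 - 20122)*17114 = ((1/9)*(-242)**2 - 20122)*17114 = ((1/9)*58564 - 20122)*17114 = (58564/9 - 20122)*17114 = -122534/9*17114 = -2097046876/9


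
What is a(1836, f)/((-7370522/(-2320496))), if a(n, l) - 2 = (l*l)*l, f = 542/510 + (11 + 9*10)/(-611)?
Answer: 11948438069617653272048/13938383939707268042625 ≈ 0.85723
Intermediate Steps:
f = 139826/155805 (f = 542*(1/510) + (11 + 90)*(-1/611) = 271/255 + 101*(-1/611) = 271/255 - 101/611 = 139826/155805 ≈ 0.89744)
a(n, l) = 2 + l**3 (a(n, l) = 2 + (l*l)*l = 2 + l**2*l = 2 + l**3)
a(1836, f)/((-7370522/(-2320496))) = (2 + (139826/155805)**3)/((-7370522/(-2320496))) = (2 + 2733781510651976/3782197228285125)/((-7370522*(-1/2320496))) = 10298175967222226/(3782197228285125*(3685261/1160248)) = (10298175967222226/3782197228285125)*(1160248/3685261) = 11948438069617653272048/13938383939707268042625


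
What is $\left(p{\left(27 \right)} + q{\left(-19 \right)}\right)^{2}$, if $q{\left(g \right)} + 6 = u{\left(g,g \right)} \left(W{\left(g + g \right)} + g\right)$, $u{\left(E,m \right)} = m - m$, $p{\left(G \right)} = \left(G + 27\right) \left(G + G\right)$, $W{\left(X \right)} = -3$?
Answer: $8468100$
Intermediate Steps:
$p{\left(G \right)} = 2 G \left(27 + G\right)$ ($p{\left(G \right)} = \left(27 + G\right) 2 G = 2 G \left(27 + G\right)$)
$u{\left(E,m \right)} = 0$
$q{\left(g \right)} = -6$ ($q{\left(g \right)} = -6 + 0 \left(-3 + g\right) = -6 + 0 = -6$)
$\left(p{\left(27 \right)} + q{\left(-19 \right)}\right)^{2} = \left(2 \cdot 27 \left(27 + 27\right) - 6\right)^{2} = \left(2 \cdot 27 \cdot 54 - 6\right)^{2} = \left(2916 - 6\right)^{2} = 2910^{2} = 8468100$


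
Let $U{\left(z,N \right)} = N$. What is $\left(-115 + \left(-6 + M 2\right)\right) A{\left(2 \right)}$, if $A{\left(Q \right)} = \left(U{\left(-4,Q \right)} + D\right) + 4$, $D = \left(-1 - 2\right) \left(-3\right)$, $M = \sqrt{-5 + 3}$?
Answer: $-1815 + 30 i \sqrt{2} \approx -1815.0 + 42.426 i$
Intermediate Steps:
$M = i \sqrt{2}$ ($M = \sqrt{-2} = i \sqrt{2} \approx 1.4142 i$)
$D = 9$ ($D = \left(-3\right) \left(-3\right) = 9$)
$A{\left(Q \right)} = 13 + Q$ ($A{\left(Q \right)} = \left(Q + 9\right) + 4 = \left(9 + Q\right) + 4 = 13 + Q$)
$\left(-115 + \left(-6 + M 2\right)\right) A{\left(2 \right)} = \left(-115 - \left(6 - i \sqrt{2} \cdot 2\right)\right) \left(13 + 2\right) = \left(-115 - \left(6 - 2 i \sqrt{2}\right)\right) 15 = \left(-121 + 2 i \sqrt{2}\right) 15 = -1815 + 30 i \sqrt{2}$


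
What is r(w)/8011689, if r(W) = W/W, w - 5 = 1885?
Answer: 1/8011689 ≈ 1.2482e-7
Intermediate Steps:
w = 1890 (w = 5 + 1885 = 1890)
r(W) = 1
r(w)/8011689 = 1/8011689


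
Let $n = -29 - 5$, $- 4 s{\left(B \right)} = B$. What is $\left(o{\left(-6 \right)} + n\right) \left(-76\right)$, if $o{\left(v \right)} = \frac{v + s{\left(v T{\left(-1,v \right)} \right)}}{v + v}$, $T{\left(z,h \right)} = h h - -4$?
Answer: $2926$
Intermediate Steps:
$T{\left(z,h \right)} = 4 + h^{2}$ ($T{\left(z,h \right)} = h^{2} + 4 = 4 + h^{2}$)
$s{\left(B \right)} = - \frac{B}{4}$
$o{\left(v \right)} = \frac{v - \frac{v \left(4 + v^{2}\right)}{4}}{2 v}$ ($o{\left(v \right)} = \frac{v - \frac{v \left(4 + v^{2}\right)}{4}}{v + v} = \frac{v - \frac{v \left(4 + v^{2}\right)}{4}}{2 v}$)
$n = -34$
$\left(o{\left(-6 \right)} + n\right) \left(-76\right) = \left(- \frac{\left(-6\right)^{2}}{8} - 34\right) \left(-76\right) = \left(\left(- \frac{1}{8}\right) 36 - 34\right) \left(-76\right) = \left(- \frac{9}{2} - 34\right) \left(-76\right) = \left(- \frac{77}{2}\right) \left(-76\right) = 2926$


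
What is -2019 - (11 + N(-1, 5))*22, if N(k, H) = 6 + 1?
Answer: -2415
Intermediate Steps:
N(k, H) = 7
-2019 - (11 + N(-1, 5))*22 = -2019 - (11 + 7)*22 = -2019 - 18*22 = -2019 - 1*396 = -2019 - 396 = -2415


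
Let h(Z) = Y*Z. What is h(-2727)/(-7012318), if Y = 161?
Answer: 439047/7012318 ≈ 0.062611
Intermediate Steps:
h(Z) = 161*Z
h(-2727)/(-7012318) = (161*(-2727))/(-7012318) = -439047*(-1/7012318) = 439047/7012318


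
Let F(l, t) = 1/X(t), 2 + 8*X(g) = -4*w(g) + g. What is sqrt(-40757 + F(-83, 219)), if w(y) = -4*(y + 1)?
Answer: 83*I*sqrt(82621333)/3737 ≈ 201.88*I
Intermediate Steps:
w(y) = -4 - 4*y (w(y) = -4*(1 + y) = -4 - 4*y)
X(g) = 7/4 + 17*g/8 (X(g) = -1/4 + (-4*(-4 - 4*g) + g)/8 = -1/4 + ((16 + 16*g) + g)/8 = -1/4 + (16 + 17*g)/8 = -1/4 + (2 + 17*g/8) = 7/4 + 17*g/8)
F(l, t) = 1/(7/4 + 17*t/8)
sqrt(-40757 + F(-83, 219)) = sqrt(-40757 + 8/(14 + 17*219)) = sqrt(-40757 + 8/(14 + 3723)) = sqrt(-40757 + 8/3737) = sqrt(-152308901/3737) = 83*I*sqrt(82621333)/3737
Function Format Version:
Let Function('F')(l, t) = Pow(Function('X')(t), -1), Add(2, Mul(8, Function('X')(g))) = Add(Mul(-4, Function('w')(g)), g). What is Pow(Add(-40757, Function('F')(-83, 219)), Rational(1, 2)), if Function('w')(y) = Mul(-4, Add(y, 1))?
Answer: Mul(Rational(83, 3737), I, Pow(82621333, Rational(1, 2))) ≈ Mul(201.88, I)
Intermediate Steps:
Function('w')(y) = Add(-4, Mul(-4, y)) (Function('w')(y) = Mul(-4, Add(1, y)) = Add(-4, Mul(-4, y)))
Function('X')(g) = Add(Rational(7, 4), Mul(Rational(17, 8), g)) (Function('X')(g) = Add(Rational(-1, 4), Mul(Rational(1, 8), Add(Mul(-4, Add(-4, Mul(-4, g))), g))) = Add(Rational(-1, 4), Mul(Rational(1, 8), Add(Add(16, Mul(16, g)), g))) = Add(Rational(-1, 4), Mul(Rational(1, 8), Add(16, Mul(17, g)))) = Add(Rational(-1, 4), Add(2, Mul(Rational(17, 8), g))) = Add(Rational(7, 4), Mul(Rational(17, 8), g)))
Function('F')(l, t) = Pow(Add(Rational(7, 4), Mul(Rational(17, 8), t)), -1)
Pow(Add(-40757, Function('F')(-83, 219)), Rational(1, 2)) = Pow(Add(-40757, Mul(8, Pow(Add(14, Mul(17, 219)), -1))), Rational(1, 2)) = Pow(Add(-40757, Mul(8, Pow(Add(14, 3723), -1))), Rational(1, 2)) = Pow(Add(-40757, Mul(8, Pow(3737, -1))), Rational(1, 2)) = Pow(Add(-40757, Mul(8, Rational(1, 3737))), Rational(1, 2)) = Pow(Add(-40757, Rational(8, 3737)), Rational(1, 2)) = Pow(Rational(-152308901, 3737), Rational(1, 2)) = Mul(Rational(83, 3737), I, Pow(82621333, Rational(1, 2)))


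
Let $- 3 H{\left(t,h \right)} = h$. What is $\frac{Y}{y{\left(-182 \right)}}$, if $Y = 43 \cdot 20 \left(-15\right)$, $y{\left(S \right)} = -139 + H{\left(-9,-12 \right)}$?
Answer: $\frac{860}{9} \approx 95.556$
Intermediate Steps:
$H{\left(t,h \right)} = - \frac{h}{3}$
$y{\left(S \right)} = -135$ ($y{\left(S \right)} = -139 - -4 = -139 + 4 = -135$)
$Y = -12900$ ($Y = 860 \left(-15\right) = -12900$)
$\frac{Y}{y{\left(-182 \right)}} = - \frac{12900}{-135} = \left(-12900\right) \left(- \frac{1}{135}\right) = \frac{860}{9}$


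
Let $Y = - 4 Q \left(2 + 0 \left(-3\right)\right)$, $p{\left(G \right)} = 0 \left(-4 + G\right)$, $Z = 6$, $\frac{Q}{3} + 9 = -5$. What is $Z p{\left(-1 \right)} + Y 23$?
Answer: $7728$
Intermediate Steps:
$Q = -42$ ($Q = -27 + 3 \left(-5\right) = -27 - 15 = -42$)
$p{\left(G \right)} = 0$
$Y = 336$ ($Y = \left(-4\right) \left(-42\right) \left(2 + 0 \left(-3\right)\right) = 168 \left(2 + 0\right) = 168 \cdot 2 = 336$)
$Z p{\left(-1 \right)} + Y 23 = 6 \cdot 0 + 336 \cdot 23 = 0 + 7728 = 7728$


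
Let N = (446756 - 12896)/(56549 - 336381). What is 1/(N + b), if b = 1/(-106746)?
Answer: -266704881/413509816 ≈ -0.64498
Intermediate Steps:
b = -1/106746 ≈ -9.3680e-6
N = -15495/9994 (N = 433860/(-279832) = 433860*(-1/279832) = -15495/9994 ≈ -1.5504)
1/(N + b) = 1/(-15495/9994 - 1/106746) = 1/(-413509816/266704881) = -266704881/413509816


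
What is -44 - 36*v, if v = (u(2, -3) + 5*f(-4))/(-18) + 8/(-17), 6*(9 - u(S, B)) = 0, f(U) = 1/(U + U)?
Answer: -701/68 ≈ -10.309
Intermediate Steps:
f(U) = 1/(2*U)
u(S, B) = 9 (u(S, B) = 9 - ⅙*0 = 9 + 0 = 9)
v = -2291/2448 (v = (9 + 5*((½)/(-4)))/(-18) + 8/(-17) = (9 + 5*((½)*(-¼)))*(-1/18) + 8*(-1/17) = (9 + 5*(-⅛))*(-1/18) - 8/17 = (9 - 5/8)*(-1/18) - 8/17 = (67/8)*(-1/18) - 8/17 = -67/144 - 8/17 = -2291/2448 ≈ -0.93587)
-44 - 36*v = -44 - 36*(-2291/2448) = -44 + 2291/68 = -701/68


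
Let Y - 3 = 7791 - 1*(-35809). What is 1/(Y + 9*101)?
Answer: 1/44512 ≈ 2.2466e-5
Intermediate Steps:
Y = 43603 (Y = 3 + (7791 - 1*(-35809)) = 3 + (7791 + 35809) = 3 + 43600 = 43603)
1/(Y + 9*101) = 1/(43603 + 9*101) = 1/(43603 + 909) = 1/44512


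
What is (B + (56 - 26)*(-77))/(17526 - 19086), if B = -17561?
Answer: 19871/1560 ≈ 12.738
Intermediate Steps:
(B + (56 - 26)*(-77))/(17526 - 19086) = (-17561 + (56 - 26)*(-77))/(17526 - 19086) = (-17561 + 30*(-77))/(-1560) = (-17561 - 2310)*(-1/1560) = -19871*(-1/1560) = 19871/1560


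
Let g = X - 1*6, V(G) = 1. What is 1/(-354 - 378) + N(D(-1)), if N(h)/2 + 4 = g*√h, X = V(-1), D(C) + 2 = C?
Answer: -5857/732 - 10*I*√3 ≈ -8.0014 - 17.32*I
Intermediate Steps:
D(C) = -2 + C
X = 1
g = -5 (g = 1 - 1*6 = 1 - 6 = -5)
N(h) = -8 - 10*√h (N(h) = -8 + 2*(-5*√h) = -8 - 10*√h)
1/(-354 - 378) + N(D(-1)) = 1/(-354 - 378) + (-8 - 10*√(-2 - 1)) = 1/(-732) + (-8 - 10*I*√3) = -1/732 + (-8 - 10*I*√3) = -5857/732 - 10*I*√3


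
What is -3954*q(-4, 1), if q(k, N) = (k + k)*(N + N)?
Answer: 63264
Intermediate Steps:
q(k, N) = 4*N*k (q(k, N) = (2*k)*(2*N) = 4*N*k)
-3954*q(-4, 1) = -15816*(-4) = -3954*(-16) = 63264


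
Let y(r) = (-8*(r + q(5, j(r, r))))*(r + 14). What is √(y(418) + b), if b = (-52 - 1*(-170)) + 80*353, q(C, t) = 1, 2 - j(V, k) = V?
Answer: I*√1419706 ≈ 1191.5*I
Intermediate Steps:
j(V, k) = 2 - V
y(r) = (-8 - 8*r)*(14 + r) (y(r) = (-8*(r + 1))*(r + 14) = (-8*(1 + r))*(14 + r) = (-8 - 8*r)*(14 + r))
b = 28358 (b = (-52 + 170) + 28240 = 118 + 28240 = 28358)
√(y(418) + b) = √((-112 - 120*418 - 8*418²) + 28358) = √((-112 - 50160 - 8*174724) + 28358) = √((-112 - 50160 - 1397792) + 28358) = √(-1448064 + 28358) = √(-1419706) = I*√1419706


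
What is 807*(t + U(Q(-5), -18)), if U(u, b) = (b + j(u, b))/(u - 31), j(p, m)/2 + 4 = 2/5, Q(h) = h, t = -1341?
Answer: -10816221/10 ≈ -1.0816e+6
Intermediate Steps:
j(p, m) = -36/5 (j(p, m) = -8 + 2*(2/5) = -8 + 2*(2*(⅕)) = -8 + 2*(⅖) = -8 + ⅘ = -36/5)
U(u, b) = (-36/5 + b)/(-31 + u) (U(u, b) = (b - 36/5)/(u - 31) = (-36/5 + b)/(-31 + u))
807*(t + U(Q(-5), -18)) = 807*(-1341 + (-36/5 - 18)/(-31 - 5)) = 807*(-1341 - 126/5/(-36)) = 807*(-1341 - 1/36*(-126/5)) = 807*(-1341 + 7/10) = 807*(-13403/10) = -10816221/10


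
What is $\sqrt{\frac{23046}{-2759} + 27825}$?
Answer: $\frac{\sqrt{211742569911}}{2759} \approx 166.78$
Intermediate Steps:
$\sqrt{\frac{23046}{-2759} + 27825} = \sqrt{23046 \left(- \frac{1}{2759}\right) + 27825} = \sqrt{- \frac{23046}{2759} + 27825} = \sqrt{\frac{76746129}{2759}} = \frac{\sqrt{211742569911}}{2759}$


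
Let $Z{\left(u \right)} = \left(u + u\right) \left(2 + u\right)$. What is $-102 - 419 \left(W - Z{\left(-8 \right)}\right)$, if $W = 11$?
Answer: $35513$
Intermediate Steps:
$Z{\left(u \right)} = 2 u \left(2 + u\right)$
$-102 - 419 \left(W - Z{\left(-8 \right)}\right) = -102 - 419 \left(11 - 2 \left(-8\right) \left(2 - 8\right)\right) = -102 - 419 \left(11 - 2 \left(-8\right) \left(-6\right)\right) = -102 - 419 \left(11 - 96\right) = -102 - -35615 = -102 + 35615 = 35513$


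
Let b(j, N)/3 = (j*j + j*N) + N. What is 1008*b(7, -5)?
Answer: 27216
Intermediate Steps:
b(j, N) = 3*N + 3*j² + 3*N*j (b(j, N) = 3*((j*j + j*N) + N) = 3*((j² + N*j) + N) = 3*(N + j² + N*j) = 3*N + 3*j² + 3*N*j)
1008*b(7, -5) = 1008*(3*(-5) + 3*7² + 3*(-5)*7) = 1008*(-15 + 3*49 - 105) = 1008*(-15 + 147 - 105) = 1008*27 = 27216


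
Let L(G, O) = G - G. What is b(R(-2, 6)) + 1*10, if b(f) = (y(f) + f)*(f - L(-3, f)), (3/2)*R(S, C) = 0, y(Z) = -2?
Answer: 10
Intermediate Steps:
L(G, O) = 0
R(S, C) = 0 (R(S, C) = (2/3)*0 = 0)
b(f) = f*(-2 + f) (b(f) = (-2 + f)*(f - 1*0) = (-2 + f)*(f + 0) = (-2 + f)*f = f*(-2 + f))
b(R(-2, 6)) + 1*10 = 0*(-2 + 0) + 1*10 = 0*(-2) + 10 = 0 + 10 = 10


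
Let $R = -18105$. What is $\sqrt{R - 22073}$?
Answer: $i \sqrt{40178} \approx 200.44 i$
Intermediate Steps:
$\sqrt{R - 22073} = \sqrt{-18105 - 22073} = \sqrt{-40178} = i \sqrt{40178}$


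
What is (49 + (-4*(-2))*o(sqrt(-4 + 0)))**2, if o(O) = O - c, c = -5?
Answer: 7665 + 2848*I ≈ 7665.0 + 2848.0*I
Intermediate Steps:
o(O) = 5 + O (o(O) = O - 1*(-5) = O + 5 = 5 + O)
(49 + (-4*(-2))*o(sqrt(-4 + 0)))**2 = (49 + (-4*(-2))*(5 + sqrt(-4 + 0)))**2 = (49 + 8*(5 + sqrt(-4)))**2 = (49 + 8*(5 + 2*I))**2 = (49 + (40 + 16*I))**2 = (89 + 16*I)**2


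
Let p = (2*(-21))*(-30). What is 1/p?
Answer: 1/1260 ≈ 0.00079365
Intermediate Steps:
p = 1260 (p = -42*(-30) = 1260)
1/p = 1/1260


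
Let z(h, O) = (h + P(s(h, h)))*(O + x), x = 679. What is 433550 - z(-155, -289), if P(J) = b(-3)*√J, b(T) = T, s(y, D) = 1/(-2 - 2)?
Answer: 494000 + 585*I ≈ 4.94e+5 + 585.0*I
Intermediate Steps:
s(y, D) = -¼ (s(y, D) = 1/(-4) = -¼)
P(J) = -3*√J
z(h, O) = (679 + O)*(h - 3*I/2) (z(h, O) = (h - 3*I/2)*(O + 679) = (h - 3*I/2)*(679 + O) = (679 + O)*(h - 3*I/2))
433550 - z(-155, -289) = 433550 - (679*(-155) - 2037*I/2 - 289*(-155) - 3/2*I*(-289)) = 433550 - (-105245 - 2037*I/2 + 44795 + 867*I/2) = 433550 - (-60450 - 585*I) = 433550 + (60450 + 585*I) = 494000 + 585*I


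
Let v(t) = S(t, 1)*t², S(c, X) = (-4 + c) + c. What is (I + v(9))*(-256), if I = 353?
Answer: -380672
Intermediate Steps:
S(c, X) = -4 + 2*c
v(t) = t²*(-4 + 2*t) (v(t) = (-4 + 2*t)*t² = t²*(-4 + 2*t))
(I + v(9))*(-256) = (353 + 2*9²*(-2 + 9))*(-256) = (353 + 2*81*7)*(-256) = (353 + 1134)*(-256) = 1487*(-256) = -380672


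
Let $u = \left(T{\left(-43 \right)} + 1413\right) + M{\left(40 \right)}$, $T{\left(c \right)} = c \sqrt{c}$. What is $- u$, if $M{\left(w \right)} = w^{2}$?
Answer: $-3013 + 43 i \sqrt{43} \approx -3013.0 + 281.97 i$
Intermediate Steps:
$T{\left(c \right)} = c^{\frac{3}{2}}$
$u = 3013 - 43 i \sqrt{43}$ ($u = \left(\left(-43\right)^{\frac{3}{2}} + 1413\right) + 40^{2} = \left(- 43 i \sqrt{43} + 1413\right) + 1600 = \left(1413 - 43 i \sqrt{43}\right) + 1600 = 3013 - 43 i \sqrt{43} \approx 3013.0 - 281.97 i$)
$- u = - (3013 - 43 i \sqrt{43}) = -3013 + 43 i \sqrt{43}$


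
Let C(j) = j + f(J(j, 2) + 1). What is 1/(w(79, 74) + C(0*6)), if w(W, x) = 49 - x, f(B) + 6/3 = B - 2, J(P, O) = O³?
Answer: -1/20 ≈ -0.050000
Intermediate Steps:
f(B) = -4 + B (f(B) = -2 + (B - 2) = -2 + (-2 + B) = -4 + B)
C(j) = 5 + j (C(j) = j + (-4 + (2³ + 1)) = j + (-4 + (8 + 1)) = j + (-4 + 9) = j + 5 = 5 + j)
1/(w(79, 74) + C(0*6)) = 1/((49 - 1*74) + (5 + 0*6)) = 1/((49 - 74) + (5 + 0)) = 1/(-25 + 5) = 1/(-20) = -1/20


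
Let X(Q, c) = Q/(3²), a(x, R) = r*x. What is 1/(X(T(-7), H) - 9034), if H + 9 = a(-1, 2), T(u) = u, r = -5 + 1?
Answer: -9/81313 ≈ -0.00011068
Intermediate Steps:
r = -4
a(x, R) = -4*x
H = -5 (H = -9 - 4*(-1) = -9 + 4 = -5)
X(Q, c) = Q/9
1/(X(T(-7), H) - 9034) = 1/((⅑)*(-7) - 9034) = 1/(-7/9 - 9034) = 1/(-81313/9) = -9/81313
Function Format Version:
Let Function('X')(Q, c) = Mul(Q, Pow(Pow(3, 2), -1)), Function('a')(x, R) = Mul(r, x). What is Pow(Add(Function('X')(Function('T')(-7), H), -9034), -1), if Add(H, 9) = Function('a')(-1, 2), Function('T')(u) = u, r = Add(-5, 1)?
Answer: Rational(-9, 81313) ≈ -0.00011068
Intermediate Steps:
r = -4
Function('a')(x, R) = Mul(-4, x)
H = -5 (H = Add(-9, Mul(-4, -1)) = Add(-9, 4) = -5)
Function('X')(Q, c) = Mul(Rational(1, 9), Q) (Function('X')(Q, c) = Mul(Q, Pow(9, -1)) = Mul(Q, Rational(1, 9)) = Mul(Rational(1, 9), Q))
Pow(Add(Function('X')(Function('T')(-7), H), -9034), -1) = Pow(Add(Mul(Rational(1, 9), -7), -9034), -1) = Pow(Add(Rational(-7, 9), -9034), -1) = Pow(Rational(-81313, 9), -1) = Rational(-9, 81313)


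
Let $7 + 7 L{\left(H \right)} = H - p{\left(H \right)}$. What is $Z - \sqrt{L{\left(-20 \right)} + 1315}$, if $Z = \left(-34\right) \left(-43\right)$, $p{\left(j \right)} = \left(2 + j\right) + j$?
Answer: $1462 - \frac{96 \sqrt{7}}{7} \approx 1425.7$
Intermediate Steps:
$p{\left(j \right)} = 2 + 2 j$
$L{\left(H \right)} = - \frac{9}{7} - \frac{H}{7}$ ($L{\left(H \right)} = -1 + \frac{H - \left(2 + 2 H\right)}{7} = -1 + \frac{-2 - H}{7} = -1 - \left(\frac{2}{7} + \frac{H}{7}\right) = - \frac{9}{7} - \frac{H}{7}$)
$Z = 1462$
$Z - \sqrt{L{\left(-20 \right)} + 1315} = 1462 - \sqrt{\left(- \frac{9}{7} - - \frac{20}{7}\right) + 1315} = 1462 - \sqrt{\left(- \frac{9}{7} + \frac{20}{7}\right) + 1315} = 1462 - \sqrt{\frac{11}{7} + 1315} = 1462 - \sqrt{\frac{9216}{7}} = 1462 - \frac{96 \sqrt{7}}{7}$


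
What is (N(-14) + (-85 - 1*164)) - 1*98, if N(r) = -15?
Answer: -362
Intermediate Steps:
(N(-14) + (-85 - 1*164)) - 1*98 = (-15 + (-85 - 1*164)) - 1*98 = (-15 + (-85 - 164)) - 98 = (-15 - 249) - 98 = -264 - 98 = -362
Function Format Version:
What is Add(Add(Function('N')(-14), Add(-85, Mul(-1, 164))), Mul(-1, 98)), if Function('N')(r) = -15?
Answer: -362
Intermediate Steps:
Add(Add(Function('N')(-14), Add(-85, Mul(-1, 164))), Mul(-1, 98)) = Add(Add(-15, Add(-85, Mul(-1, 164))), Mul(-1, 98)) = Add(Add(-15, Add(-85, -164)), -98) = Add(Add(-15, -249), -98) = Add(-264, -98) = -362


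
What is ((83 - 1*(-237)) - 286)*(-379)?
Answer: -12886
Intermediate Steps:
((83 - 1*(-237)) - 286)*(-379) = ((83 + 237) - 286)*(-379) = (320 - 286)*(-379) = 34*(-379) = -12886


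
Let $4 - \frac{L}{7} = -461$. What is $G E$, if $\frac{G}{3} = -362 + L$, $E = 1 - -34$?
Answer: $303765$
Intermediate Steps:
$L = 3255$ ($L = 28 - -3227 = 28 + 3227 = 3255$)
$E = 35$ ($E = 1 + 34 = 35$)
$G = 8679$ ($G = 3 \left(-362 + 3255\right) = 3 \cdot 2893 = 8679$)
$G E = 8679 \cdot 35 = 303765$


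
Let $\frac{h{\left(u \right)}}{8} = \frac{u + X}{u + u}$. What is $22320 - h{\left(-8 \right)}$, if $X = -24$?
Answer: $22304$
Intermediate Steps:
$h{\left(u \right)} = \frac{4 \left(-24 + u\right)}{u}$ ($h{\left(u \right)} = 8 \frac{u - 24}{u + u} = 8 \frac{-24 + u}{2 u} = \frac{4 \left(-24 + u\right)}{u}$)
$22320 - h{\left(-8 \right)} = 22320 - \left(4 - \frac{96}{-8}\right) = 22320 - \left(4 - -12\right) = 22320 - \left(4 + 12\right) = 22320 - 16 = 22304$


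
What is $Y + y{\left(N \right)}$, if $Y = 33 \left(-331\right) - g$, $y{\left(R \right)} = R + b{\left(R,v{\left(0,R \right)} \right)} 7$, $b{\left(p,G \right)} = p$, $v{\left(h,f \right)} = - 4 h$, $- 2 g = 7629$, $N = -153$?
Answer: $- \frac{16665}{2} \approx -8332.5$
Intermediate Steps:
$g = - \frac{7629}{2}$ ($g = \left(- \frac{1}{2}\right) 7629 = - \frac{7629}{2} \approx -3814.5$)
$y{\left(R \right)} = 8 R$ ($y{\left(R \right)} = R + R 7 = R + 7 R = 8 R$)
$Y = - \frac{14217}{2}$ ($Y = 33 \left(-331\right) - - \frac{7629}{2} = -10923 + \frac{7629}{2} = - \frac{14217}{2} \approx -7108.5$)
$Y + y{\left(N \right)} = - \frac{14217}{2} + 8 \left(-153\right) = - \frac{14217}{2} - 1224 = - \frac{16665}{2}$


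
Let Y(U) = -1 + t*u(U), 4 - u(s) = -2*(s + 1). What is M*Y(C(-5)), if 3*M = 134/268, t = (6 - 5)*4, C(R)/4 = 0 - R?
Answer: 61/2 ≈ 30.500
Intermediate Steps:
C(R) = -4*R (C(R) = 4*(0 - R) = 4*(-R) = -4*R)
t = 4 (t = 1*4 = 4)
M = ⅙ (M = (134/268)/3 = (134*(1/268))/3 = (⅓)*(½) = ⅙ ≈ 0.16667)
u(s) = 6 + 2*s (u(s) = 4 - (-2)*(s + 1) = 4 - (-2)*(1 + s) = 4 - (-2 - 2*s) = 4 + (2 + 2*s) = 6 + 2*s)
Y(U) = 23 + 8*U (Y(U) = -1 + 4*(6 + 2*U) = -1 + (24 + 8*U) = 23 + 8*U)
M*Y(C(-5)) = (23 + 8*(-4*(-5)))/6 = (23 + 8*20)/6 = (23 + 160)/6 = (⅙)*183 = 61/2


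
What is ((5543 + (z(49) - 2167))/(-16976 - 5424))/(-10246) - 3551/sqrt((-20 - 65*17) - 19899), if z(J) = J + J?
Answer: 1737/114755200 + 3551*I*sqrt(146)/1752 ≈ 1.5137e-5 + 24.49*I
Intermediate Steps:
z(J) = 2*J
((5543 + (z(49) - 2167))/(-16976 - 5424))/(-10246) - 3551/sqrt((-20 - 65*17) - 19899) = ((5543 + (2*49 - 2167))/(-16976 - 5424))/(-10246) - 3551/sqrt((-20 - 65*17) - 19899) = ((5543 + (98 - 2167))/(-22400))*(-1/10246) - 3551/sqrt((-20 - 1105) - 19899) = ((5543 - 2069)*(-1/22400))*(-1/10246) - 3551/sqrt(-1125 - 19899) = (3474*(-1/22400))*(-1/10246) - 3551*(-I*sqrt(146)/1752) = -1737/11200*(-1/10246) - 3551*(-I*sqrt(146)/1752) = 1737/114755200 - (-3551)*I*sqrt(146)/1752 = 1737/114755200 + 3551*I*sqrt(146)/1752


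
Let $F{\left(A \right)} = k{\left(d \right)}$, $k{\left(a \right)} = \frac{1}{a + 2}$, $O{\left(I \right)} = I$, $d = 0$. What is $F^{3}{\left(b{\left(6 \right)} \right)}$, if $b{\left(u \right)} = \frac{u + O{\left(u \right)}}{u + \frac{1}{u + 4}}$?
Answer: $\frac{1}{8} \approx 0.125$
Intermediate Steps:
$k{\left(a \right)} = \frac{1}{2 + a}$
$b{\left(u \right)} = \frac{2 u}{u + \frac{1}{4 + u}}$ ($b{\left(u \right)} = \frac{u + u}{u + \frac{1}{u + 4}} = \frac{2 u}{u + \frac{1}{4 + u}}$)
$F{\left(A \right)} = \frac{1}{2}$ ($F{\left(A \right)} = \frac{1}{2 + 0} = \frac{1}{2}$)
$F^{3}{\left(b{\left(6 \right)} \right)} = \left(\frac{1}{2}\right)^{3} = \frac{1}{8}$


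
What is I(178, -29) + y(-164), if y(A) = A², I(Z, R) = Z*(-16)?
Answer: 24048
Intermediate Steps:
I(Z, R) = -16*Z
I(178, -29) + y(-164) = -16*178 + (-164)² = -2848 + 26896 = 24048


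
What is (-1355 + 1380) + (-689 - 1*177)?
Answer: -841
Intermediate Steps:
(-1355 + 1380) + (-689 - 1*177) = 25 + (-689 - 177) = 25 - 866 = -841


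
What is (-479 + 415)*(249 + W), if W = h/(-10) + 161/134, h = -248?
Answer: -5896032/335 ≈ -17600.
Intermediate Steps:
W = 17421/670 (W = -248/(-10) + 161/134 = -248*(-⅒) + 161*(1/134) = 124/5 + 161/134 = 17421/670 ≈ 26.001)
(-479 + 415)*(249 + W) = (-479 + 415)*(249 + 17421/670) = -64*184251/670 = -5896032/335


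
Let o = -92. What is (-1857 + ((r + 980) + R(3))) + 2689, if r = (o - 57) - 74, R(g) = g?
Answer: 1592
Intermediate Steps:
r = -223 (r = (-92 - 57) - 74 = -149 - 74 = -223)
(-1857 + ((r + 980) + R(3))) + 2689 = (-1857 + ((-223 + 980) + 3)) + 2689 = (-1857 + (757 + 3)) + 2689 = (-1857 + 760) + 2689 = -1097 + 2689 = 1592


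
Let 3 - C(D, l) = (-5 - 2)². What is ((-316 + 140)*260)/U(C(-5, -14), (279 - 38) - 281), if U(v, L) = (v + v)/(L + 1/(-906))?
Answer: -207298520/10419 ≈ -19896.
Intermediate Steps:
C(D, l) = -46 (C(D, l) = 3 - (-5 - 2)² = 3 - 1*(-7)² = 3 - 1*49 = 3 - 49 = -46)
U(v, L) = 2*v/(-1/906 + L) (U(v, L) = (2*v)/(L - 1/906) = (2*v)/(-1/906 + L) = 2*v/(-1/906 + L))
((-316 + 140)*260)/U(C(-5, -14), (279 - 38) - 281) = ((-316 + 140)*260)/((1812*(-46)/(-1 + 906*((279 - 38) - 281)))) = (-176*260)/((1812*(-46)/(-1 + 906*(241 - 281)))) = -45760/(1812*(-46)/(-1 + 906*(-40))) = -45760/(1812*(-46)/(-1 - 36240)) = -45760/(1812*(-46)/(-36241)) = -45760/(1812*(-46)*(-1/36241)) = -45760/83352/36241 = -45760*36241/83352 = -207298520/10419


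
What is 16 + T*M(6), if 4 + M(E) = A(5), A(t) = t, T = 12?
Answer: 28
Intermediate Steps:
M(E) = 1 (M(E) = -4 + 5 = 1)
16 + T*M(6) = 16 + 12*1 = 16 + 12 = 28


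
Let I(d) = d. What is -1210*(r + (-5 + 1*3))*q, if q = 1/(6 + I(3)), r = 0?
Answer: 2420/9 ≈ 268.89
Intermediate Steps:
q = 1/9 (q = 1/(6 + 3) = 1/9 ≈ 0.11111)
-1210*(r + (-5 + 1*3))*q = -1210*(0 + (-5 + 1*3))/9 = -1210*(0 + (-5 + 3))/9 = -1210*(0 - 2)/9 = -(-2420)/9 = -1210*(-2/9) = 2420/9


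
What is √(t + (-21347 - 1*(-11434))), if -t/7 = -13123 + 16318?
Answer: I*√32278 ≈ 179.66*I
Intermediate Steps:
t = -22365 (t = -7*(-13123 + 16318) = -7*3195 = -22365)
√(t + (-21347 - 1*(-11434))) = √(-22365 + (-21347 - 1*(-11434))) = √(-22365 + (-21347 + 11434)) = √(-22365 - 9913) = √(-32278) = I*√32278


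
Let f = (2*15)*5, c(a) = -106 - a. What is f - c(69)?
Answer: 325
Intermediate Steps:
f = 150 (f = 30*5 = 150)
f - c(69) = 150 - (-106 - 1*69) = 150 - (-106 - 69) = 150 - 1*(-175) = 150 + 175 = 325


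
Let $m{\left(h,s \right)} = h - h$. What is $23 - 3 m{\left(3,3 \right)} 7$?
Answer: $0$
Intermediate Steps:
$m{\left(h,s \right)} = 0$
$23 - 3 m{\left(3,3 \right)} 7 = 23 \left(-3\right) 0 \cdot 7 = 23 \cdot 0 \cdot 7 = 23 \cdot 0 = 0$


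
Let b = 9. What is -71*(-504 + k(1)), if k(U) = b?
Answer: 35145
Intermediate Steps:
k(U) = 9
-71*(-504 + k(1)) = -71*(-504 + 9) = -71*(-495) = 35145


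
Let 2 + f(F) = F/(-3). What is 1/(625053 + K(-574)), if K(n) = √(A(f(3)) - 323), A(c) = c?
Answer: 625053/390691253135 - I*√326/390691253135 ≈ 1.5999e-6 - 4.6214e-11*I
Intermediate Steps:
f(F) = -2 - F/3 (f(F) = -2 + F/(-3) = -2 + F*(-⅓) = -2 - F/3)
K(n) = I*√326 (K(n) = √((-2 - ⅓*3) - 323) = √((-2 - 1) - 323) = √(-3 - 323) = √(-326) = I*√326)
1/(625053 + K(-574)) = 1/(625053 + I*√326)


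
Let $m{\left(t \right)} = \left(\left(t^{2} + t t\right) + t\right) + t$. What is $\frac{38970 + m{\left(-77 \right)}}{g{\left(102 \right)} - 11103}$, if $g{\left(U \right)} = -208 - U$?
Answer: $- \frac{50674}{11413} \approx -4.44$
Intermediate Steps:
$m{\left(t \right)} = 2 t + 2 t^{2}$ ($m{\left(t \right)} = \left(\left(t^{2} + t^{2}\right) + t\right) + t = \left(2 t^{2} + t\right) + t = \left(t + 2 t^{2}\right) + t = 2 t + 2 t^{2}$)
$\frac{38970 + m{\left(-77 \right)}}{g{\left(102 \right)} - 11103} = \frac{38970 + 2 \left(-77\right) \left(1 - 77\right)}{\left(-208 - 102\right) - 11103} = \frac{38970 + 2 \left(-77\right) \left(-76\right)}{\left(-208 - 102\right) - 11103} = \frac{38970 + 11704}{-310 - 11103} = \frac{50674}{-11413} = 50674 \left(- \frac{1}{11413}\right) = - \frac{50674}{11413}$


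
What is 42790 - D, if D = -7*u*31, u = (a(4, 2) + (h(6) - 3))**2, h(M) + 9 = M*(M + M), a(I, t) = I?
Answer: 931622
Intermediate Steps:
h(M) = -9 + 2*M**2 (h(M) = -9 + M*(M + M) = -9 + M*(2*M) = -9 + 2*M**2)
u = 4096 (u = (4 + ((-9 + 2*6**2) - 3))**2 = (4 + ((-9 + 2*36) - 3))**2 = (4 + ((-9 + 72) - 3))**2 = (4 + (63 - 3))**2 = (4 + 60)**2 = 64**2 = 4096)
D = -888832 (D = -7*4096*31 = -28672*31 = -888832)
42790 - D = 42790 - 1*(-888832) = 42790 + 888832 = 931622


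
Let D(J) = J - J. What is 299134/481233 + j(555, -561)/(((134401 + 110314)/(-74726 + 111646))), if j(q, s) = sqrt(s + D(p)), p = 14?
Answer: 299134/481233 + 7384*I*sqrt(561)/48943 ≈ 0.6216 + 3.5734*I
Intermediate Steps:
D(J) = 0
j(q, s) = sqrt(s) (j(q, s) = sqrt(s + 0) = sqrt(s))
299134/481233 + j(555, -561)/(((134401 + 110314)/(-74726 + 111646))) = 299134/481233 + sqrt(-561)/(((134401 + 110314)/(-74726 + 111646))) = 299134*(1/481233) + (I*sqrt(561))/((244715/36920)) = 299134/481233 + (I*sqrt(561))/((244715*(1/36920))) = 299134/481233 + (I*sqrt(561))/(48943/7384) = 299134/481233 + (I*sqrt(561))*(7384/48943) = 299134/481233 + 7384*I*sqrt(561)/48943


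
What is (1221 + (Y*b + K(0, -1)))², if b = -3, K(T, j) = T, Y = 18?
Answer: 1361889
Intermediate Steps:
(1221 + (Y*b + K(0, -1)))² = (1221 + (18*(-3) + 0))² = (1221 + (-54 + 0))² = (1221 - 54)² = 1167² = 1361889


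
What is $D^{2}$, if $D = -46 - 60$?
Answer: $11236$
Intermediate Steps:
$D = -106$ ($D = -46 - 60 = -106$)
$D^{2} = \left(-106\right)^{2} = 11236$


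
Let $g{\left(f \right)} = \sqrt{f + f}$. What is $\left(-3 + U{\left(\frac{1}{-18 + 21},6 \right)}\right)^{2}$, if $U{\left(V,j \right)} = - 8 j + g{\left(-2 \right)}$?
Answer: $2597 - 204 i \approx 2597.0 - 204.0 i$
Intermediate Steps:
$g{\left(f \right)} = \sqrt{2} \sqrt{f}$ ($g{\left(f \right)} = \sqrt{2 f} = \sqrt{2} \sqrt{f}$)
$U{\left(V,j \right)} = - 8 j + 2 i$ ($U{\left(V,j \right)} = - 8 j + \sqrt{2} \sqrt{-2} = - 8 j + \sqrt{2} i \sqrt{2} = - 8 j + 2 i$)
$\left(-3 + U{\left(\frac{1}{-18 + 21},6 \right)}\right)^{2} = \left(-3 + \left(\left(-8\right) 6 + 2 i\right)\right)^{2} = \left(-3 - \left(48 - 2 i\right)\right)^{2} = \left(-51 + 2 i\right)^{2}$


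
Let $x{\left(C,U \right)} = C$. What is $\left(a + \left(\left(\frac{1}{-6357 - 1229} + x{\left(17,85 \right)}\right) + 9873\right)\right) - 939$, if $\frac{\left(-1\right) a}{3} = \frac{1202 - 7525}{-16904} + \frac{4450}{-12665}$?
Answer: $\frac{1453703259948039}{162408036776} \approx 8950.9$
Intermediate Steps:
$a = - \frac{2914797}{42817832}$ ($a = - 3 \left(\frac{1202 - 7525}{-16904} + \frac{4450}{-12665}\right) = - 3 \left(\left(-6323\right) \left(- \frac{1}{16904}\right) + 4450 \left(- \frac{1}{12665}\right)\right) = - 3 \left(\frac{6323}{16904} - \frac{890}{2533}\right) = \left(-3\right) \frac{971599}{42817832} = - \frac{2914797}{42817832} \approx -0.068074$)
$\left(a + \left(\left(\frac{1}{-6357 - 1229} + x{\left(17,85 \right)}\right) + 9873\right)\right) - 939 = \left(- \frac{2914797}{42817832} + \left(\left(\frac{1}{-6357 - 1229} + 17\right) + 9873\right)\right) - 939 = \left(- \frac{2914797}{42817832} + \left(\left(\frac{1}{-7586} + 17\right) + 9873\right)\right) - 939 = \left(- \frac{2914797}{42817832} + \left(\left(- \frac{1}{7586} + 17\right) + 9873\right)\right) - 939 = \left(- \frac{2914797}{42817832} + \left(\frac{128961}{7586} + 9873\right)\right) - 939 = \left(- \frac{2914797}{42817832} + \frac{75025539}{7586}\right) - 939 = \frac{1606204406480703}{162408036776} - 939 = \frac{1453703259948039}{162408036776}$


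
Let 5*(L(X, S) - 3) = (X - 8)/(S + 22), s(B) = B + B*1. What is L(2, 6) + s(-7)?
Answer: -773/70 ≈ -11.043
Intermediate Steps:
s(B) = 2*B (s(B) = B + B = 2*B)
L(X, S) = 3 + (-8 + X)/(5*(22 + S)) (L(X, S) = 3 + ((X - 8)/(S + 22))/5 = 3 + ((-8 + X)/(22 + S))/5 = 3 + (-8 + X)/(5*(22 + S)))
L(2, 6) + s(-7) = (322 + 2 + 15*6)/(5*(22 + 6)) + 2*(-7) = (1/5)*(322 + 2 + 90)/28 - 14 = (1/5)*(1/28)*414 - 14 = 207/70 - 14 = -773/70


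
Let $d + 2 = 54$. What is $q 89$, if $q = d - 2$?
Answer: $4450$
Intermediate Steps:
$d = 52$ ($d = -2 + 54 = 52$)
$q = 50$ ($q = 52 - 2 = 50$)
$q 89 = 50 \cdot 89 = 4450$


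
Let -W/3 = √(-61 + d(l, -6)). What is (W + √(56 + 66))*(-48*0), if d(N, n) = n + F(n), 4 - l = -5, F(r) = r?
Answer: 0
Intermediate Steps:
l = 9 (l = 4 - 1*(-5) = 4 + 5 = 9)
d(N, n) = 2*n (d(N, n) = n + n = 2*n)
W = -3*I*√73 (W = -3*√(-61 + 2*(-6)) = -3*√(-61 - 12) = -3*I*√73 ≈ -25.632*I)
(W + √(56 + 66))*(-48*0) = (-3*I*√73 + √(56 + 66))*(-48*0) = (-3*I*√73 + √122)*0 = (√122 - 3*I*√73)*0 = 0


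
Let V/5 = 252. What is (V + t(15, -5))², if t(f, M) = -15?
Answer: 1550025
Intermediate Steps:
V = 1260 (V = 5*252 = 1260)
(V + t(15, -5))² = (1260 - 15)² = 1245² = 1550025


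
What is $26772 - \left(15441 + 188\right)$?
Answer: $11143$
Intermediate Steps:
$26772 - \left(15441 + 188\right) = 26772 - 15629 = 11143$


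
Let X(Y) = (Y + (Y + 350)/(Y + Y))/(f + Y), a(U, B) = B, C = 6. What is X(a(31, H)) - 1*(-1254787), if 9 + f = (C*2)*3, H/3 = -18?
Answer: 914741255/729 ≈ 1.2548e+6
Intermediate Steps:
H = -54 (H = 3*(-18) = -54)
f = 27 (f = -9 + (6*2)*3 = -9 + 12*3 = -9 + 36 = 27)
X(Y) = (Y + (350 + Y)/(2*Y))/(27 + Y) (X(Y) = (Y + (Y + 350)/(Y + Y))/(27 + Y) = (Y + (350 + Y)/((2*Y)))/(27 + Y) = (Y + (350 + Y)*(1/(2*Y)))/(27 + Y) = (Y + (350 + Y)/(2*Y))/(27 + Y))
X(a(31, H)) - 1*(-1254787) = (175 + (-54)² + (½)*(-54))/((-54)*(27 - 54)) - 1*(-1254787) = -1/54*(175 + 2916 - 27)/(-27) + 1254787 = -1/54*(-1/27)*3064 + 1254787 = 1532/729 + 1254787 = 914741255/729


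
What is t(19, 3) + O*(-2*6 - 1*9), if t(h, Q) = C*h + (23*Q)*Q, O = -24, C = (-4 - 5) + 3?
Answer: 597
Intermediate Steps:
C = -6 (C = -9 + 3 = -6)
t(h, Q) = -6*h + 23*Q**2 (t(h, Q) = -6*h + (23*Q)*Q = -6*h + 23*Q**2)
t(19, 3) + O*(-2*6 - 1*9) = (-6*19 + 23*3**2) - 24*(-2*6 - 1*9) = (-114 + 23*9) - 24*(-12 - 9) = (-114 + 207) - 24*(-21) = 93 + 504 = 597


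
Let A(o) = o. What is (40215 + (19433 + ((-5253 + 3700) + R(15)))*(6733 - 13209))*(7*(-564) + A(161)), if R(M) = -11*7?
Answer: 436459373231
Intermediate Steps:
R(M) = -77
(40215 + (19433 + ((-5253 + 3700) + R(15)))*(6733 - 13209))*(7*(-564) + A(161)) = (40215 + (19433 + ((-5253 + 3700) - 77))*(6733 - 13209))*(7*(-564) + 161) = (40215 + (19433 + (-1553 - 77))*(-6476))*(-3948 + 161) = (40215 + (19433 - 1630)*(-6476))*(-3787) = (40215 + 17803*(-6476))*(-3787) = (40215 - 115292228)*(-3787) = -115252013*(-3787) = 436459373231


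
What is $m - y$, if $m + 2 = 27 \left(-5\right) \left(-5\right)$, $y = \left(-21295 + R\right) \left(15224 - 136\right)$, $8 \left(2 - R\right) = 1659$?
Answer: $324398331$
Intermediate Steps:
$R = - \frac{1643}{8}$ ($R = 2 - \frac{1659}{8} = - \frac{1643}{8} \approx -205.38$)
$y = -324397658$ ($y = \left(-21295 - \frac{1643}{8}\right) \left(15224 - 136\right) = \left(- \frac{172003}{8}\right) 15088 = -324397658$)
$m = 673$ ($m = -2 + 27 \left(-5\right) \left(-5\right) = -2 - -675 = -2 + 675 = 673$)
$m - y = 673 - -324397658 = 673 + 324397658 = 324398331$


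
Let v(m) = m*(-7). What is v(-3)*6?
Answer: 126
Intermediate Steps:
v(m) = -7*m
v(-3)*6 = -7*(-3)*6 = 21*6 = 126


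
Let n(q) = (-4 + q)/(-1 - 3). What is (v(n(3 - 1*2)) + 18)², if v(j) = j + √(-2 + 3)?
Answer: 6241/16 ≈ 390.06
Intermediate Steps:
n(q) = 1 - q/4 (n(q) = (-4 + q)/(-4) = (-4 + q)*(-¼) = 1 - q/4)
v(j) = 1 + j (v(j) = j + √1 = j + 1 = 1 + j)
(v(n(3 - 1*2)) + 18)² = ((1 + (1 - (3 - 1*2)/4)) + 18)² = ((1 + (1 - (3 - 2)/4)) + 18)² = ((1 + (1 - ¼*1)) + 18)² = ((1 + (1 - ¼)) + 18)² = ((1 + ¾) + 18)² = (7/4 + 18)² = (79/4)² = 6241/16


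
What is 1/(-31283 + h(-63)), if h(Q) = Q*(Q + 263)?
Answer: -1/43883 ≈ -2.2788e-5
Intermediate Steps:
h(Q) = Q*(263 + Q)
1/(-31283 + h(-63)) = 1/(-31283 - 63*(263 - 63)) = 1/(-31283 - 63*200) = 1/(-31283 - 12600) = 1/(-43883) = -1/43883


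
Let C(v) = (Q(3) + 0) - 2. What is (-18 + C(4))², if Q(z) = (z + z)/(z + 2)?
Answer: 8836/25 ≈ 353.44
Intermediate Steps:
Q(z) = 2*z/(2 + z) (Q(z) = (2*z)/(2 + z) = 2*z/(2 + z))
C(v) = -⅘ (C(v) = (2*3/(2 + 3) + 0) - 2 = (2*3/5 + 0) - 2 = (2*3*(⅕) + 0) - 2 = (6/5 + 0) - 2 = 6/5 - 2 = -⅘)
(-18 + C(4))² = (-18 - ⅘)² = (-94/5)² = 8836/25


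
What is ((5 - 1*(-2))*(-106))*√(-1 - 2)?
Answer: -742*I*√3 ≈ -1285.2*I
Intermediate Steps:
((5 - 1*(-2))*(-106))*√(-1 - 2) = ((5 + 2)*(-106))*√(-3) = (7*(-106))*(I*√3) = -742*I*√3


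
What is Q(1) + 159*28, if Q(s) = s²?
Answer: 4453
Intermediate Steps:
Q(1) + 159*28 = 1² + 159*28 = 1 + 4452 = 4453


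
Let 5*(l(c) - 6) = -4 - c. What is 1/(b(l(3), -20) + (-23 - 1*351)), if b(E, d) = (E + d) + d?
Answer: -5/2047 ≈ -0.0024426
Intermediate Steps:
l(c) = 26/5 - c/5 (l(c) = 6 + (-4 - c)/5 = 6 + (-⅘ - c/5) = 26/5 - c/5)
b(E, d) = E + 2*d
1/(b(l(3), -20) + (-23 - 1*351)) = 1/(((26/5 - ⅕*3) + 2*(-20)) + (-23 - 1*351)) = 1/(((26/5 - ⅗) - 40) + (-23 - 351)) = 1/((23/5 - 40) - 374) = 1/(-177/5 - 374) = 1/(-2047/5) = -5/2047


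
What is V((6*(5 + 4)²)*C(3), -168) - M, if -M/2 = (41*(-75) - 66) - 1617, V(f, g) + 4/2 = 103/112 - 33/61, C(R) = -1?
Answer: -65024389/6832 ≈ -9517.6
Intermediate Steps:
V(f, g) = -11077/6832 (V(f, g) = -2 + (103/112 - 33/61) = -2 + 2587/6832 = -11077/6832)
M = 9516 (M = -2*((41*(-75) - 66) - 1617) = -2*((-3075 - 66) - 1617) = -2*(-3141 - 1617) = -2*(-4758) = 9516)
V((6*(5 + 4)²)*C(3), -168) - M = -11077/6832 - 1*9516 = -11077/6832 - 9516 = -65024389/6832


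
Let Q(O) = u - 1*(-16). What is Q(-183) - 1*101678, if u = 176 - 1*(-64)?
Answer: -101422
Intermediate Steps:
u = 240 (u = 176 + 64 = 240)
Q(O) = 256 (Q(O) = 240 - 1*(-16) = 240 + 16 = 256)
Q(-183) - 1*101678 = 256 - 1*101678 = 256 - 101678 = -101422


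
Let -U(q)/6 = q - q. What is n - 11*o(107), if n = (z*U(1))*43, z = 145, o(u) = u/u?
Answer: -11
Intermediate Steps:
o(u) = 1
U(q) = 0 (U(q) = -6*(q - q) = -6*0 = 0)
n = 0 (n = (145*0)*43 = 0*43 = 0)
n - 11*o(107) = 0 - 11*1 = 0 - 11 = -11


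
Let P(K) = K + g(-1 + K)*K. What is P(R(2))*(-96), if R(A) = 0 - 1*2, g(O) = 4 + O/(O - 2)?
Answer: 5376/5 ≈ 1075.2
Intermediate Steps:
g(O) = 4 + O/(-2 + O)
R(A) = -2 (R(A) = 0 - 2 = -2)
P(K) = K + K*(-13 + 5*K)/(-3 + K) (P(K) = K + ((-8 + 5*(-1 + K))/(-2 + (-1 + K)))*K = K + ((-8 + (-5 + 5*K))/(-3 + K))*K = K + ((-13 + 5*K)/(-3 + K))*K = K + K*(-13 + 5*K)/(-3 + K))
P(R(2))*(-96) = (2*(-2)*(-8 + 3*(-2))/(-3 - 2))*(-96) = (2*(-2)*(-8 - 6)/(-5))*(-96) = (2*(-2)*(-⅕)*(-14))*(-96) = -56/5*(-96) = 5376/5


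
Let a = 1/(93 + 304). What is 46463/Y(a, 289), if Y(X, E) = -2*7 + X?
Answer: -18445811/5557 ≈ -3319.4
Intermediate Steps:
a = 1/397 ≈ 0.0025189
Y(X, E) = -14 + X
46463/Y(a, 289) = 46463/(-14 + 1/397) = 46463/(-5557/397) = 46463*(-397/5557) = -18445811/5557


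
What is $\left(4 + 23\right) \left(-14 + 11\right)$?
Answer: $-81$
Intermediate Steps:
$\left(4 + 23\right) \left(-14 + 11\right) = 27 \left(-3\right) = -81$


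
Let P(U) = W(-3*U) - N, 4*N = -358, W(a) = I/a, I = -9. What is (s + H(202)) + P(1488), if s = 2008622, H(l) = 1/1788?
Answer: 445355444659/221712 ≈ 2.0087e+6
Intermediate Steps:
W(a) = -9/a
N = -179/2 (N = (¼)*(-358) = -179/2 ≈ -89.500)
H(l) = 1/1788
P(U) = 179/2 + 3/U (P(U) = -9*(-1/(3*U)) - 1*(-179/2) = -(-3)/U + 179/2 = 3/U + 179/2 = 179/2 + 3/U)
(s + H(202)) + P(1488) = (2008622 + 1/1788) + (179/2 + 3/1488) = 3591416137/1788 + (179/2 + 3*(1/1488)) = 3591416137/1788 + (179/2 + 1/496) = 3591416137/1788 + 44393/496 = 445355444659/221712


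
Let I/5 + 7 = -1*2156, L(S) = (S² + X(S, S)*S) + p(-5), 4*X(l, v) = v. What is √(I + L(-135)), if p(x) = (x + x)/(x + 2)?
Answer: √430905/6 ≈ 109.41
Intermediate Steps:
X(l, v) = v/4
p(x) = 2*x/(2 + x) (p(x) = (2*x)/(2 + x) = 2*x/(2 + x))
L(S) = 10/3 + 5*S²/4 (L(S) = (S² + (S/4)*S) + 2*(-5)/(2 - 5) = (S² + S²/4) + 2*(-5)/(-3) = 5*S²/4 + 2*(-5)*(-⅓) = 5*S²/4 + 10/3 = 10/3 + 5*S²/4)
I = -10815 (I = -35 + 5*(-1*2156) = -35 + 5*(-2156) = -35 - 10780 = -10815)
√(I + L(-135)) = √(-10815 + (10/3 + (5/4)*(-135)²)) = √(-10815 + (10/3 + (5/4)*18225)) = √(-10815 + (10/3 + 91125/4)) = √(-10815 + 273415/12) = √(143635/12) = √430905/6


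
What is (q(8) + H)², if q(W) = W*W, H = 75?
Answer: 19321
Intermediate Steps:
q(W) = W²
(q(8) + H)² = (8² + 75)² = (64 + 75)² = 139² = 19321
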